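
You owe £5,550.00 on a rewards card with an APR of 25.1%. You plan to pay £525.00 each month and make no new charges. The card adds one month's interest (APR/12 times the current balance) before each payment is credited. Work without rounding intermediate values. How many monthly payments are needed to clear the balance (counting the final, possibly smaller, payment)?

Monthly rate r = 25.1%/12 = 2.09167% = 0.0209167.
Recurrence: B ← B·(1+r) − £525.00.
Month 1: interest £116.09; balance after payment £5,141.09.
Month 2: interest £107.53; balance after payment £4,723.62.
Closed form: n = −ln(1 − rB₀/P)/ln(1+r) = −ln(0.77888)/ln(1.02092) ≈ 12.072, so the balance reaches zero during payment 13.

13 months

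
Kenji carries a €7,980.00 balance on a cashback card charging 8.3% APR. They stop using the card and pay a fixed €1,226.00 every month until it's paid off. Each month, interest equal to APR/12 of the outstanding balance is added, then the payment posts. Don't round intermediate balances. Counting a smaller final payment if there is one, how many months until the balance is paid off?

Monthly rate r = 8.3%/12 = 0.691667% = 0.00691667.
Recurrence: B ← B·(1+r) − €1,226.00.
Month 1: interest €55.20; balance after payment €6,809.19.
Month 2: interest €47.10; balance after payment €5,630.29.
Closed form: n = −ln(1 − rB₀/P)/ln(1+r) = −ln(0.95498)/ln(1.00692) ≈ 6.683, so the balance reaches zero during payment 7.

7 payments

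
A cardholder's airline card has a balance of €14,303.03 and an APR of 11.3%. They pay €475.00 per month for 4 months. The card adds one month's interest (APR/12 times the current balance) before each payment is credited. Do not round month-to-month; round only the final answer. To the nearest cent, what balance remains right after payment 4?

€12,922.43

Monthly rate r = 11.3%/12 = 0.941667% = 0.00941667.
Each month: B ← B·(1+r) − €475.00.
Month 1: interest €134.69; balance after payment €13,962.72.
Month 2: interest €131.48; balance after payment €13,619.20.
Month 3: interest €128.25; balance after payment €13,272.45.
Month 4: interest €124.98; balance after payment €12,922.43.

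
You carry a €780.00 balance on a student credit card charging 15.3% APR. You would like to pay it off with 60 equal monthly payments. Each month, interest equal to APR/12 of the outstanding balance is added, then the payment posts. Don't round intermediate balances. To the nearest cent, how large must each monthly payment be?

Monthly rate r = 15.3%/12 = 1.275% = 0.01275.
Level-payment amortization: P = B₀·r / (1 − (1+r)^(−n)) = 780.00·0.01275 / (1 − 1.01275^(−60)).
Denominator 1 − (1+r)^(−60) = 0.532410351.
P = 9.945 / 0.532410351 ≈ 18.68.

€18.68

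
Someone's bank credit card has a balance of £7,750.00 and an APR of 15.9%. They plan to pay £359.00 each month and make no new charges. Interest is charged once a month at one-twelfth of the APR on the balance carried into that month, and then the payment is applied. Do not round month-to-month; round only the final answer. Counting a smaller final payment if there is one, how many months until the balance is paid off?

26 payments

Monthly rate r = 15.9%/12 = 1.325% = 0.01325.
Recurrence: B ← B·(1+r) − £359.00.
Month 1: interest £102.69; balance after payment £7,493.69.
Month 2: interest £99.29; balance after payment £7,233.98.
Closed form: n = −ln(1 − rB₀/P)/ln(1+r) = −ln(0.71396)/ln(1.01325) ≈ 25.596, so the balance reaches zero during payment 26.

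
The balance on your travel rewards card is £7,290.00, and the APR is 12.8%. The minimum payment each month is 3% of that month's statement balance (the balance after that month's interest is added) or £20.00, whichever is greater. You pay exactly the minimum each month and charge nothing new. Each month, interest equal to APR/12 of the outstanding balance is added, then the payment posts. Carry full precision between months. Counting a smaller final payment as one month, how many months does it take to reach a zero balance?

162 months

Monthly rate r = 12.8%/12 = 1.06667% = 0.0106667.
While 3% of the post-interest balance exceeds £20.00, each month B ← (B·(1+r))·(1 − 0.03), i.e. B shrinks by the factor (1+r)·0.97 = 0.98035.
This holds for months 1–122. Entering month 123 the balance is £647.21; 3% of the post-interest balance is now below £20.00, so the flat £20.00 minimum applies from here.
From month 123 a fixed £20.00 at rate r clears £647.21 in 40 more payments. Total: 122 + 40 = 162 months.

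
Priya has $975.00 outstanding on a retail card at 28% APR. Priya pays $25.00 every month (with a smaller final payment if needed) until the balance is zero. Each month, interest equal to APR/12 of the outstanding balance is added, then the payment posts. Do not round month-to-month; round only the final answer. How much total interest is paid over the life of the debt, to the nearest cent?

Monthly rate r = 28%/12 = 2.33333% = 0.0233333.
Payoff takes n = ⌈−ln(1 − rB₀/P)/ln(1+r)⌉ = ⌈104.397⌉ = 105 payments; the last is $9.99.
Total paid = 104·$25.00 + $9.99 = $2,609.99.
Total interest = total paid − principal = $2,609.99 − $975.00 = $1,634.99.

$1,634.99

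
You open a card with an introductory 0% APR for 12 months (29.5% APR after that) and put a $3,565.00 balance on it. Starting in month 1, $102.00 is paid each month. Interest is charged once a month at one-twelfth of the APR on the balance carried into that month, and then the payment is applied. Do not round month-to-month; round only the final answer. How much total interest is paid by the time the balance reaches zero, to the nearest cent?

Promo months 1–12 at r₀ = 0%/12 = 0; months 13+ at r₁ = 29.5%/12 = 0.0245833.
After month 12 (no interest yet): B = $3,565.00 − 12·$102.00 = $2,341.00.
Then at r₁ with $102.00/mo: n₂ = −ln(1 − r₁·B/P)/ln(1+r₁) ≈ 34.20 → 35 more payments.
Total paid = 46·$102.00 + $20.67 = $4,712.67; interest = $4,712.67 − $3,565.00 = $1,147.67.

$1,147.67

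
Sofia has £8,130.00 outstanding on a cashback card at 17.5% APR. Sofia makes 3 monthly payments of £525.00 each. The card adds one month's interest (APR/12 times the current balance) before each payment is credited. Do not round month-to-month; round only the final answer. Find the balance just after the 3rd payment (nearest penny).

Monthly rate r = 17.5%/12 = 1.45833% = 0.0145833.
Each month: B ← B·(1+r) − £525.00.
Month 1: interest £118.56; balance after payment £7,723.56.
Month 2: interest £112.64; balance after payment £7,311.20.
Month 3: interest £106.62; balance after payment £6,892.82.

£6,892.82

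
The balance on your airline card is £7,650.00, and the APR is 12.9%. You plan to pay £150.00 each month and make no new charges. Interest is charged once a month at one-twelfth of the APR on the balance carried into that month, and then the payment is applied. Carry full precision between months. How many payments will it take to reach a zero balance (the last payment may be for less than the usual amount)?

75 months

Monthly rate r = 12.9%/12 = 1.075% = 0.01075.
Recurrence: B ← B·(1+r) − £150.00.
Month 1: interest £82.24; balance after payment £7,582.24.
Month 2: interest £81.51; balance after payment £7,513.75.
Closed form: n = −ln(1 − rB₀/P)/ln(1+r) = −ln(0.45175)/ln(1.01075) ≈ 74.315, so the balance reaches zero during payment 75.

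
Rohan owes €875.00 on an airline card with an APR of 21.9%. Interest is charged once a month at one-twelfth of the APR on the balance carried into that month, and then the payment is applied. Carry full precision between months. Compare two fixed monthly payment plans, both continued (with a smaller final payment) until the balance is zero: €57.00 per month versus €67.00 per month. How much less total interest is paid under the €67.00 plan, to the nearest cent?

Monthly rate r = 21.9%/12 = 1.825% = 0.01825.
At €57.00/mo: n = ⌈−ln(1 − rB₀/P)/ln(1+r)⌉ = 19 payments (last €10.09); total interest = total paid − €875.00 = €161.09.
At €67.00/mo: 16 payments (last €3.63); total interest €133.63.
Interest saved = €161.09 − €133.63 = €27.46.

€27.46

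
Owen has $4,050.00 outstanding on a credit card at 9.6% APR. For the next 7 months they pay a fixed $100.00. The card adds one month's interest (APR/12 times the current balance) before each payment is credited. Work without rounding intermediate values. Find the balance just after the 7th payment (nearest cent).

Monthly rate r = 9.6%/12 = 0.8% = 0.008.
Each month: B ← B·(1+r) − $100.00.
Month 1: interest $32.40; balance after payment $3,982.40.
Month 2: interest $31.86; balance after payment $3,914.26.
Month 3: interest $31.31; balance after payment $3,845.57.
Month 4: interest $30.76; balance after payment $3,776.34.
Month 5: interest $30.21; balance after payment $3,706.55.
Month 6: interest $29.65; balance after payment $3,636.20.
Month 7: interest $29.09; balance after payment $3,565.29.

$3,565.29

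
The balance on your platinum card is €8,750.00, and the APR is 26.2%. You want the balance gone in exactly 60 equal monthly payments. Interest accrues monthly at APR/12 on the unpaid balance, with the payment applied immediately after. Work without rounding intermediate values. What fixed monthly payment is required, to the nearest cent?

€263.02

Monthly rate r = 26.2%/12 = 2.18333% = 0.0218333.
Level-payment amortization: P = B₀·r / (1 − (1+r)^(−n)) = 8750.00·0.0218333 / (1 − 1.02183^(−60)).
Denominator 1 − (1+r)^(−60) = 0.72634962.
P = 191.042 / 0.72634962 ≈ 263.02.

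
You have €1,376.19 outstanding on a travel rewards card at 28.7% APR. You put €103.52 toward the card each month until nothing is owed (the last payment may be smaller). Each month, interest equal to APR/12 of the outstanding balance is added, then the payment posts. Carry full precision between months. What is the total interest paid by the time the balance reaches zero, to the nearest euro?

€300

Monthly rate r = 28.7%/12 = 2.39167% = 0.0239167.
Payoff takes n = ⌈−ln(1 − rB₀/P)/ln(1+r)⌉ = ⌈16.190⌉ = 17 payments; the last is €19.84.
Total paid = 16·€103.52 + €19.84 = €1,676.16.
Total interest = total paid − principal = €1,676.16 − €1,376.19 = €299.97.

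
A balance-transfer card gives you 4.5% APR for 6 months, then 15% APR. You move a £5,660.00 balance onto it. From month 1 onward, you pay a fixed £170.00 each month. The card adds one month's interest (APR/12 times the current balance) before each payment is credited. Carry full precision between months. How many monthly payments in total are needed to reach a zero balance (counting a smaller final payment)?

Promo months 1–6 at r₀ = 4.5%/12 = 0.00375; months 7+ at r₁ = 15%/12 = 0.0125.
After month 6: iterate B ← B·(1+r₀) − £170.00 for 6 months → £4,758.94.
Then at r₁ with £170.00/mo: n₂ = −ln(1 − r₁·B/P)/ln(1+r₁) ≈ 34.67 → 35 more payments.

41 payments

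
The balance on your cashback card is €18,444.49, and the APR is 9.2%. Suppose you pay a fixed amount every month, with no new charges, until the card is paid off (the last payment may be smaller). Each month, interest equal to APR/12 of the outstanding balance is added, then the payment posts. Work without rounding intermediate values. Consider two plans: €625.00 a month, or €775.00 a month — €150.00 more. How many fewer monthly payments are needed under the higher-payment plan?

7 fewer payments

Monthly rate r = 9.2%/12 = 0.766667% = 0.00766667.
At €625.00/mo: n = ⌈−ln(1 − rB₀/P)/ln(1+r)⌉ = 34 payments (last €366.74); total interest = total paid − €18,444.49 = €2,547.25.
At €775.00/mo: 27 payments (last €293.38); total interest €1,998.89.
Payments saved = 34 − 27 = 7.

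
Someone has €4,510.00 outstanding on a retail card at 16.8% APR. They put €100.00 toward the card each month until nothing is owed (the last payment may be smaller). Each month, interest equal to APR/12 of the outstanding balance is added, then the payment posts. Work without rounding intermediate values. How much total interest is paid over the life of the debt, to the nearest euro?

€2,669

Monthly rate r = 16.8%/12 = 1.4% = 0.014.
Payoff takes n = ⌈−ln(1 − rB₀/P)/ln(1+r)⌉ = ⌈71.787⌉ = 72 payments; the last is €78.78.
Total paid = 71·€100.00 + €78.78 = €7,178.78.
Total interest = total paid − principal = €7,178.78 − €4,510.00 = €2,668.78.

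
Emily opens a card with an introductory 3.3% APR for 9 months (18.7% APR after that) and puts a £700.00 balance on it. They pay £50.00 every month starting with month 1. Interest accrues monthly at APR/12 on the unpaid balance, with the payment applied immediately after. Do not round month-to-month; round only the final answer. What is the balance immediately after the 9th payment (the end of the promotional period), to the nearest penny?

Promo months 1–9 at r₀ = 3.3%/12 = 0.00275; months 10+ at r₁ = 18.7%/12 = 0.0155833.
After month 9: iterate B ← B·(1+r₀) − £50.00 for 9 months → £262.53.

£262.53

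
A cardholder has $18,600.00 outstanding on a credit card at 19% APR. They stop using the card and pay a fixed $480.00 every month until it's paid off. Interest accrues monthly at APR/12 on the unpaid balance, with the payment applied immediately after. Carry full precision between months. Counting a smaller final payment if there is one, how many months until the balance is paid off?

Monthly rate r = 19%/12 = 1.58333% = 0.0158333.
Recurrence: B ← B·(1+r) − $480.00.
Month 1: interest $294.50; balance after payment $18,414.50.
Month 2: interest $291.56; balance after payment $18,226.06.
Closed form: n = −ln(1 − rB₀/P)/ln(1+r) = −ln(0.38646)/ln(1.01583) ≈ 60.520, so the balance reaches zero during payment 61.

61 months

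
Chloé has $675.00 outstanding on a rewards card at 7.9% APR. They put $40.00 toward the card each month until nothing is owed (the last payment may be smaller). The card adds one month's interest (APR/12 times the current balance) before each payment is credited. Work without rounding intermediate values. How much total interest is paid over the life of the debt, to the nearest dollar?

$43

Monthly rate r = 7.9%/12 = 0.658333% = 0.00658333.
Payoff takes n = ⌈−ln(1 − rB₀/P)/ln(1+r)⌉ = ⌈17.947⌉ = 18 payments; the last is $37.88.
Total paid = 17·$40.00 + $37.88 = $717.88.
Total interest = total paid − principal = $717.88 − $675.00 = $42.88.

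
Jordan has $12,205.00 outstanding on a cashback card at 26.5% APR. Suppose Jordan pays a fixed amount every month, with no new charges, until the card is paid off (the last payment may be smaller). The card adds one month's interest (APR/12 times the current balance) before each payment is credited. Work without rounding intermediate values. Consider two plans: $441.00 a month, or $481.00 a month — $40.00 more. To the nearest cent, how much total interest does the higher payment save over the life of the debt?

$975.06

Monthly rate r = 26.5%/12 = 2.20833% = 0.0220833.
At $441.00/mo: n = ⌈−ln(1 − rB₀/P)/ln(1+r)⌉ = 44 payments (last $109.30); total interest = total paid − $12,205.00 = $6,867.30.
At $481.00/mo: 38 payments (last $300.24); total interest $5,892.24.
Interest saved = $6,867.30 − $5,892.24 = $975.06.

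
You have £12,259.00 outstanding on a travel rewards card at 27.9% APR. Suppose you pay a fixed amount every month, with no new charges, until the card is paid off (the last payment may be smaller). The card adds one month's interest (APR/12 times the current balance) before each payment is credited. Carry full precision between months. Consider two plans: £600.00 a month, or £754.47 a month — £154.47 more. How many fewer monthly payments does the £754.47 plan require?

8 fewer payments

Monthly rate r = 27.9%/12 = 2.325% = 0.02325.
At £600.00/mo: n = ⌈−ln(1 − rB₀/P)/ln(1+r)⌉ = 29 payments (last £23.19); total interest = total paid − £12,259.00 = £4,564.19.
At £754.47/mo: 21 payments (last £487.18); total interest £3,317.58.
Payments saved = 29 − 21 = 8.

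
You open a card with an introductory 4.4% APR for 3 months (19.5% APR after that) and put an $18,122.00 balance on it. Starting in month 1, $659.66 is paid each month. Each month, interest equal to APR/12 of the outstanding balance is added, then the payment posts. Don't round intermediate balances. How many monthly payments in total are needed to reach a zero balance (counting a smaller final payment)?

Promo months 1–3 at r₀ = 4.4%/12 = 0.00366667; months 4+ at r₁ = 19.5%/12 = 0.01625.
After month 3: iterate B ← B·(1+r₀) − $659.66 for 3 months → $16,335.83.
Then at r₁ with $659.66/mo: n₂ = −ln(1 − r₁·B/P)/ln(1+r₁) ≈ 31.94 → 32 more payments.

35 payments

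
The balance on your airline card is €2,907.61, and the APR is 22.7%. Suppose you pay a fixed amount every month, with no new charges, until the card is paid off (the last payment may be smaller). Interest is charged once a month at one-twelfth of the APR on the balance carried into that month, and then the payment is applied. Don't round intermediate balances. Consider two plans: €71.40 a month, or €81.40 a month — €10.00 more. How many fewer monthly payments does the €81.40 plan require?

18 fewer payments

Monthly rate r = 22.7%/12 = 1.89167% = 0.0189167.
At €71.40/mo: n = ⌈−ln(1 − rB₀/P)/ln(1+r)⌉ = 79 payments (last €36.13); total interest = total paid − €2,907.61 = €2,697.72.
At €81.40/mo: 61 payments (last €7.45); total interest €1,983.84.
Payments saved = 79 − 61 = 18.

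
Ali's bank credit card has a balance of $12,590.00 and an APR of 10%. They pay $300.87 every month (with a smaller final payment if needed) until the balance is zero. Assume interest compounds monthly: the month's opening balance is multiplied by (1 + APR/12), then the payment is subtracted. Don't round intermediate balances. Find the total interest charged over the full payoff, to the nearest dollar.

$2,956

Monthly rate r = 10%/12 = 0.833333% = 0.00833333.
Payoff takes n = ⌈−ln(1 − rB₀/P)/ln(1+r)⌉ = ⌈51.670⌉ = 52 payments; the last is $201.95.
Total paid = 51·$300.87 + $201.95 = $15,546.32.
Total interest = total paid − principal = $15,546.32 − $12,590.00 = $2,956.32.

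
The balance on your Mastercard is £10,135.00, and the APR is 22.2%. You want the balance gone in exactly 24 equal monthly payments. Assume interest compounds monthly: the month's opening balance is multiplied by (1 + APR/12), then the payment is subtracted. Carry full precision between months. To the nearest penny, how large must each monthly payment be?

£526.79

Monthly rate r = 22.2%/12 = 1.85% = 0.0185.
Level-payment amortization: P = B₀·r / (1 − (1+r)^(−n)) = 10135.00·0.0185 / (1 − 1.0185^(−24)).
Denominator 1 − (1+r)^(−24) = 0.355926842.
P = 187.498 / 0.355926842 ≈ 526.79.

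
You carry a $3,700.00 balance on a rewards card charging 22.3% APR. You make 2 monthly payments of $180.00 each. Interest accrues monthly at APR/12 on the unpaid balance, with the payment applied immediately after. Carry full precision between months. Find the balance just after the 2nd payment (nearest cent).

$3,475.45

Monthly rate r = 22.3%/12 = 1.85833% = 0.0185833.
Each month: B ← B·(1+r) − $180.00.
Month 1: interest $68.76; balance after payment $3,588.76.
Month 2: interest $66.69; balance after payment $3,475.45.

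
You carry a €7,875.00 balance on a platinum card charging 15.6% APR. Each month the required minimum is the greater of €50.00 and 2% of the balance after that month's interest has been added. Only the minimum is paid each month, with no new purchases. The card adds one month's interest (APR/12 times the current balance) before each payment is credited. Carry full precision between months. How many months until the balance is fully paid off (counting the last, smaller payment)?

Monthly rate r = 15.6%/12 = 1.3% = 0.013.
While 2% of the post-interest balance exceeds €50.00, each month B ← (B·(1+r))·(1 − 0.02), i.e. B shrinks by the factor (1+r)·0.98 = 0.99274.
This holds for months 1–160. Entering month 161 the balance is €2,454.34; 2% of the post-interest balance is now below €50.00, so the flat €50.00 minimum applies from here.
From month 161 a fixed €50.00 at rate r clears €2,454.34 in 79 more payments. Total: 160 + 79 = 239 months.

239 months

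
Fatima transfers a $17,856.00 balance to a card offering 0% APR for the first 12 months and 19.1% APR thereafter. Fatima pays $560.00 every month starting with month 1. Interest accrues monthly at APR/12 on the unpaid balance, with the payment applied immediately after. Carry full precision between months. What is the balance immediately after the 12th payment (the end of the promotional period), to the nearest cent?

$11,136.00

Promo months 1–12 at r₀ = 0%/12 = 0; months 13+ at r₁ = 19.1%/12 = 0.0159167.
After month 12 (no interest yet): B = $17,856.00 − 12·$560.00 = $11,136.00.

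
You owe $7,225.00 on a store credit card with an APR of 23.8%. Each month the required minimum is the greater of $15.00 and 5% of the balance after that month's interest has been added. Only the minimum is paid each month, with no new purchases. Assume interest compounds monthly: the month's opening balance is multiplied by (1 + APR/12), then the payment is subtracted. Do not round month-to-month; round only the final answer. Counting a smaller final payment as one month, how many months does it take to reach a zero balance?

Monthly rate r = 23.8%/12 = 1.98333% = 0.0198333.
While 5% of the post-interest balance exceeds $15.00, each month B ← (B·(1+r))·(1 − 0.05), i.e. B shrinks by the factor (1+r)·0.95 = 0.96884.
This holds for months 1–102. Entering month 103 the balance is $286.17; 5% of the post-interest balance is now below $15.00, so the flat $15.00 minimum applies from here.
From month 103 a fixed $15.00 at rate r clears $286.17 in 25 more payments. Total: 102 + 25 = 127 months.

127 months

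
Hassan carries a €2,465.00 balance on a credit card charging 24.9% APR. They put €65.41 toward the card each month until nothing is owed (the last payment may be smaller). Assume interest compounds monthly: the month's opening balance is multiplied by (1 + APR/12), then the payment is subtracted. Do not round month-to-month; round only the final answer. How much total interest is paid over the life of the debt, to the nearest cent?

Monthly rate r = 24.9%/12 = 2.075% = 0.02075.
Payoff takes n = ⌈−ln(1 − rB₀/P)/ln(1+r)⌉ = ⌈74.163⌉ = 75 payments; the last is €10.74.
Total paid = 74·€65.41 + €10.74 = €4,851.08.
Total interest = total paid − principal = €4,851.08 − €2,465.00 = €2,386.08.

€2,386.08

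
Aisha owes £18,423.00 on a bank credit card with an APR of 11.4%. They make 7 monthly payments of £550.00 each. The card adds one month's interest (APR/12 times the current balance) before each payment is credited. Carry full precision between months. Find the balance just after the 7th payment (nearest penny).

£15,722.12

Monthly rate r = 11.4%/12 = 0.95% = 0.0095.
Each month: B ← B·(1+r) − £550.00.
Month 1: interest £175.02; balance after payment £18,048.02.
Month 2: interest £171.46; balance after payment £17,669.47.
Month 3: interest £167.86; balance after payment £17,287.33.
Month 4: interest £164.23; balance after payment £16,901.56.
Month 5: interest £160.56; balance after payment £16,512.13.
Month 6: interest £156.87; balance after payment £16,118.99.
Month 7: interest £153.13; balance after payment £15,722.12.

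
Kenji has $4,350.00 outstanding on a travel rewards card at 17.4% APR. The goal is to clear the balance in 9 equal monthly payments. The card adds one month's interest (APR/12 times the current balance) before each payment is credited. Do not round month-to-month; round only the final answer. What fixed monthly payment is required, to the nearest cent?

Monthly rate r = 17.4%/12 = 1.45% = 0.0145.
Level-payment amortization: P = B₀·r / (1 − (1+r)^(−n)) = 4350.00·0.0145 / (1 − 1.0145^(−9)).
Denominator 1 − (1+r)^(−9) = 0.121520689.
P = 63.075 / 0.121520689 ≈ 519.05.

$519.05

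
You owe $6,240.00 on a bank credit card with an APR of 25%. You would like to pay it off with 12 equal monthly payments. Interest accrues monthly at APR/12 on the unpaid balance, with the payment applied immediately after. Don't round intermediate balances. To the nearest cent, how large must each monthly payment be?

Monthly rate r = 25%/12 = 2.08333% = 0.0208333.
Level-payment amortization: P = B₀·r / (1 − (1+r)^(−n)) = 6240.00·0.0208333 / (1 − 1.02083^(−12)).
Denominator 1 − (1+r)^(−12) = 0.219196254.
P = 130 / 0.219196254 ≈ 593.08.

$593.08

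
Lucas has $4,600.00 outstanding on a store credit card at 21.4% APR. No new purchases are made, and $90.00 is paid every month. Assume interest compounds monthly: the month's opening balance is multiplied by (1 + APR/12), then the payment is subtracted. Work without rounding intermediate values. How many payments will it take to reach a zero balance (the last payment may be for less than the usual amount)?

Monthly rate r = 21.4%/12 = 1.78333% = 0.0178333.
Recurrence: B ← B·(1+r) − $90.00.
Month 1: interest $82.03; balance after payment $4,592.03.
Month 2: interest $81.89; balance after payment $4,583.92.
Closed form: n = −ln(1 − rB₀/P)/ln(1+r) = −ln(0.088519)/ln(1.01783) ≈ 137.164, so the balance reaches zero during payment 138.

138 payments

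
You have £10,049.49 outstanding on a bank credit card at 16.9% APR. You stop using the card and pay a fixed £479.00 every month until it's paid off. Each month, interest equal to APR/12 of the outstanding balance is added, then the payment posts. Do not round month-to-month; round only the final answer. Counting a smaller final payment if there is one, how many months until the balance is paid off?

26 payments

Monthly rate r = 16.9%/12 = 1.40833% = 0.0140833.
Recurrence: B ← B·(1+r) − £479.00.
Month 1: interest £141.53; balance after payment £9,712.02.
Month 2: interest £136.78; balance after payment £9,369.80.
Closed form: n = −ln(1 − rB₀/P)/ln(1+r) = −ln(0.70453)/ln(1.01408) ≈ 25.043, so the balance reaches zero during payment 26.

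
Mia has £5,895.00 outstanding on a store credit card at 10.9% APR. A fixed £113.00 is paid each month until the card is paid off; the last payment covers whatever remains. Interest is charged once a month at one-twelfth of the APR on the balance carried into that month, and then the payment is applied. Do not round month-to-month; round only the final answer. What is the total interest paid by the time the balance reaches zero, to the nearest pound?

£2,130

Monthly rate r = 10.9%/12 = 0.908333% = 0.00908333.
Payoff takes n = ⌈−ln(1 − rB₀/P)/ln(1+r)⌉ = ⌈71.020⌉ = 72 payments; the last is £2.31.
Total paid = 71·£113.00 + £2.31 = £8,025.31.
Total interest = total paid − principal = £8,025.31 − £5,895.00 = £2,130.31.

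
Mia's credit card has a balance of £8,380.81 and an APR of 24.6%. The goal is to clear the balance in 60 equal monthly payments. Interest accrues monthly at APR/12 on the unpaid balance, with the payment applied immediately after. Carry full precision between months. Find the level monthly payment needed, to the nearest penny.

£244.03

Monthly rate r = 24.6%/12 = 2.05% = 0.0205.
Level-payment amortization: P = B₀·r / (1 − (1+r)^(−n)) = 8380.81·0.0205 / (1 − 1.0205^(−60)).
Denominator 1 − (1+r)^(−60) = 0.704049242.
P = 171.807 / 0.704049242 ≈ 244.03.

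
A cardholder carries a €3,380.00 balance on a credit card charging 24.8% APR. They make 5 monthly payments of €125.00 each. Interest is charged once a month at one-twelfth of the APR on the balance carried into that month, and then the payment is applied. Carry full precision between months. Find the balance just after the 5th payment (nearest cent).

Monthly rate r = 24.8%/12 = 2.06667% = 0.0206667.
Each month: B ← B·(1+r) − €125.00.
Month 1: interest €69.85; balance after payment €3,324.85.
Month 2: interest €68.71; balance after payment €3,268.57.
Month 3: interest €67.55; balance after payment €3,211.12.
Month 4: interest €66.36; balance after payment €3,152.48.
Month 5: interest €65.15; balance after payment €3,092.63.

€3,092.63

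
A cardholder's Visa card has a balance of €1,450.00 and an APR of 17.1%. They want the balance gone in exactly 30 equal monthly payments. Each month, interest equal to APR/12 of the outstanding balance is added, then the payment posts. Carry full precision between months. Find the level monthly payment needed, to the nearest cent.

Monthly rate r = 17.1%/12 = 1.425% = 0.01425.
Level-payment amortization: P = B₀·r / (1 − (1+r)^(−n)) = 1450.00·0.01425 / (1 − 1.01425^(−30)).
Denominator 1 − (1+r)^(−30) = 0.345891928.
P = 20.6625 / 0.345891928 ≈ 59.74.

€59.74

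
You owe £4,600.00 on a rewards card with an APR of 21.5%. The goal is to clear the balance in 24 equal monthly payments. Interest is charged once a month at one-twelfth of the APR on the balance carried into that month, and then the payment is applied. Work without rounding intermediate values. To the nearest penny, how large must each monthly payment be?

Monthly rate r = 21.5%/12 = 1.79167% = 0.0179167.
Level-payment amortization: P = B₀·r / (1 − (1+r)^(−n)) = 4600.00·0.0179167 / (1 − 1.01792^(−24)).
Denominator 1 − (1+r)^(−24) = 0.347009905.
P = 82.4167 / 0.347009905 ≈ 237.51.

£237.51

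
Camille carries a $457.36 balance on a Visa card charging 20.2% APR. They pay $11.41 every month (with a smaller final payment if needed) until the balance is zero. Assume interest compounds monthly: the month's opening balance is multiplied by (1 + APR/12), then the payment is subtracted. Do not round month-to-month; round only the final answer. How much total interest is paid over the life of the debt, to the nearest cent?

$310.35

Monthly rate r = 20.2%/12 = 1.68333% = 0.0168333.
Payoff takes n = ⌈−ln(1 − rB₀/P)/ln(1+r)⌉ = ⌈67.282⌉ = 68 payments; the last is $3.24.
Total paid = 67·$11.41 + $3.24 = $767.71.
Total interest = total paid − principal = $767.71 − $457.36 = $310.35.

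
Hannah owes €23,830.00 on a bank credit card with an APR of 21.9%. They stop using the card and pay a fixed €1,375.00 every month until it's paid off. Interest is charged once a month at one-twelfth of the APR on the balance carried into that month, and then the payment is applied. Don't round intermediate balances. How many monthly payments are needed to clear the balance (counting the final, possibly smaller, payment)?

Monthly rate r = 21.9%/12 = 1.825% = 0.01825.
Recurrence: B ← B·(1+r) − €1,375.00.
Month 1: interest €434.90; balance after payment €22,889.90.
Month 2: interest €417.74; balance after payment €21,932.64.
Closed form: n = −ln(1 − rB₀/P)/ln(1+r) = −ln(0.68371)/ln(1.01825) ≈ 21.024, so the balance reaches zero during payment 22.

22 months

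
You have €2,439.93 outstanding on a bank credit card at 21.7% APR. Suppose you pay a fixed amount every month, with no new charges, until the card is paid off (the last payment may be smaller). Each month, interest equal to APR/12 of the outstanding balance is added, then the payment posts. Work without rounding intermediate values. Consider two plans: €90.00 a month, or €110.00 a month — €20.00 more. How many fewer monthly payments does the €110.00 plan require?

9 fewer payments

Monthly rate r = 21.7%/12 = 1.80833% = 0.0180833.
At €90.00/mo: n = ⌈−ln(1 − rB₀/P)/ln(1+r)⌉ = 38 payments (last €54.03); total interest = total paid − €2,439.93 = €944.10.
At €110.00/mo: 29 payments (last €66.94); total interest €707.01.
Payments saved = 38 − 29 = 9.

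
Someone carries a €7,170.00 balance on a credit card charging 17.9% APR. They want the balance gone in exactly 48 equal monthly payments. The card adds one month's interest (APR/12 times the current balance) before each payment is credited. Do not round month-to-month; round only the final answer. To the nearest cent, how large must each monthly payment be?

Monthly rate r = 17.9%/12 = 1.49167% = 0.0149167.
Level-payment amortization: P = B₀·r / (1 − (1+r)^(−n)) = 7170.00·0.0149167 / (1 − 1.01492^(−48)).
Denominator 1 − (1+r)^(−48) = 0.508705901.
P = 106.952 / 0.508705901 ≈ 210.24.

€210.24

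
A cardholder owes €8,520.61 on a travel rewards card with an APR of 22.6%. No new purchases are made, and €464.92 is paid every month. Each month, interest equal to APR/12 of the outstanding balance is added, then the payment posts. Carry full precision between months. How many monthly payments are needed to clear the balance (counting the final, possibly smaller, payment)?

23 months

Monthly rate r = 22.6%/12 = 1.88333% = 0.0188333.
Recurrence: B ← B·(1+r) − €464.92.
Month 1: interest €160.47; balance after payment €8,216.16.
Month 2: interest €154.74; balance after payment €7,905.98.
Closed form: n = −ln(1 − rB₀/P)/ln(1+r) = −ln(0.65484)/ln(1.01883) ≈ 22.690, so the balance reaches zero during payment 23.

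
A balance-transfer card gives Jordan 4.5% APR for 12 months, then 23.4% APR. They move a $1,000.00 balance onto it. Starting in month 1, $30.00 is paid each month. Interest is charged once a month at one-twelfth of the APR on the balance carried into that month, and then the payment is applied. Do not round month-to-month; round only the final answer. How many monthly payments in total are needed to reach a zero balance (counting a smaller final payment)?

Promo months 1–12 at r₀ = 4.5%/12 = 0.00375; months 13+ at r₁ = 23.4%/12 = 0.0195.
After month 12: iterate B ← B·(1+r₀) − $30.00 for 12 months → $678.42.
Then at r₁ with $30.00/mo: n₂ = −ln(1 − r₁·B/P)/ln(1+r₁) ≈ 30.11 → 31 more payments.

43 months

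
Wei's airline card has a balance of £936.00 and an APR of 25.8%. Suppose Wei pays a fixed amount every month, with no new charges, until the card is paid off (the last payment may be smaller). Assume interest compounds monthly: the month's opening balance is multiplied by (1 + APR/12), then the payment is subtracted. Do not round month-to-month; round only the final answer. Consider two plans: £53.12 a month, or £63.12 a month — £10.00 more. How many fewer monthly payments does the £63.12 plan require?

4 fewer payments

Monthly rate r = 25.8%/12 = 2.15% = 0.0215.
At £53.12/mo: n = ⌈−ln(1 − rB₀/P)/ln(1+r)⌉ = 23 payments (last £20.56); total interest = total paid − £936.00 = £253.20.
At £63.12/mo: 19 payments (last £3.09); total interest £203.25.
Payments saved = 23 − 19 = 4.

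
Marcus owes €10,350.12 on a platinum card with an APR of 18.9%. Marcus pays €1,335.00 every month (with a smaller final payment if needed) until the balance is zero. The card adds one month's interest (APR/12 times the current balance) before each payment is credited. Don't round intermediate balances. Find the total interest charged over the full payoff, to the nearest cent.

€777.61

Monthly rate r = 18.9%/12 = 1.575% = 0.01575.
Payoff takes n = ⌈−ln(1 − rB₀/P)/ln(1+r)⌉ = ⌈8.334⌉ = 9 payments; the last is €447.73.
Total paid = 8·€1,335.00 + €447.73 = €11,127.73.
Total interest = total paid − principal = €11,127.73 − €10,350.12 = €777.61.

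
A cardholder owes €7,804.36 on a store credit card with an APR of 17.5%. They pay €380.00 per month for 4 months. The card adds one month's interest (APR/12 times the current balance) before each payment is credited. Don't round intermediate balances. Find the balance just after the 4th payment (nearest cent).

Monthly rate r = 17.5%/12 = 1.45833% = 0.0145833.
Each month: B ← B·(1+r) − €380.00.
Month 1: interest €113.81; balance after payment €7,538.17.
Month 2: interest €109.93; balance after payment €7,268.11.
Month 3: interest €105.99; balance after payment €6,994.10.
Month 4: interest €102.00; balance after payment €6,716.10.

€6,716.10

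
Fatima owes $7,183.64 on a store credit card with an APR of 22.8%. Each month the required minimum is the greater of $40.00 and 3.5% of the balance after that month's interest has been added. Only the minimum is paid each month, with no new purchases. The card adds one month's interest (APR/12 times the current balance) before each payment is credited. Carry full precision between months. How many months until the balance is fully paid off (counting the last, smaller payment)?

Monthly rate r = 22.8%/12 = 1.9% = 0.019.
While 3.5% of the post-interest balance exceeds $40.00, each month B ← (B·(1+r))·(1 − 0.035), i.e. B shrinks by the factor (1+r)·0.965 = 0.98333.
This holds for months 1–111. Entering month 112 the balance is $1,112.27; 3.5% of the post-interest balance is now below $40.00, so the flat $40.00 minimum applies from here.
From month 112 a fixed $40.00 at rate r clears $1,112.27 in 40 more payments. Total: 111 + 40 = 151 months.

151 months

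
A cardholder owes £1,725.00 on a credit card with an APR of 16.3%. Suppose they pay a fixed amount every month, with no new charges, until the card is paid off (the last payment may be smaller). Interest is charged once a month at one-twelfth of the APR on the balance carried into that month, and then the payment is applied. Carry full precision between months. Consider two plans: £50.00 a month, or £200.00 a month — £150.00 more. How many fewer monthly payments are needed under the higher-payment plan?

37 fewer payments

Monthly rate r = 16.3%/12 = 1.35833% = 0.0135833.
At £50.00/mo: n = ⌈−ln(1 − rB₀/P)/ln(1+r)⌉ = 47 payments (last £43.25); total interest = total paid − £1,725.00 = £618.25.
At £200.00/mo: 10 payments (last £47.38); total interest £122.38.
Payments saved = 47 − 10 = 37.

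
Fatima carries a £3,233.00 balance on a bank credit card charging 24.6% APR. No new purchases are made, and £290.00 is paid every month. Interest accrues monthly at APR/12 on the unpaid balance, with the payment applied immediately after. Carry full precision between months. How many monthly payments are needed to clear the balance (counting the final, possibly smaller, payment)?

Monthly rate r = 24.6%/12 = 2.05% = 0.0205.
Recurrence: B ← B·(1+r) − £290.00.
Month 1: interest £66.28; balance after payment £3,009.28.
Month 2: interest £61.69; balance after payment £2,780.97.
Closed form: n = −ln(1 − rB₀/P)/ln(1+r) = −ln(0.77146)/ln(1.0205) ≈ 12.786, so the balance reaches zero during payment 13.

13 months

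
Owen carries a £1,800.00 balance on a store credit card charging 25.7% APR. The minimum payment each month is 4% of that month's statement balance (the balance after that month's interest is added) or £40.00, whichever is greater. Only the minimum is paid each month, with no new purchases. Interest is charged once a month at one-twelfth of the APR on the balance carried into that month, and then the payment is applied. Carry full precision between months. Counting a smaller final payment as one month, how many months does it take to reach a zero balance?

67 months

Monthly rate r = 25.7%/12 = 2.14167% = 0.0214167.
While 4% of the post-interest balance exceeds £40.00, each month B ← (B·(1+r))·(1 − 0.04), i.e. B shrinks by the factor (1+r)·0.96 = 0.98056.
This holds for months 1–32. Entering month 33 the balance is £960.39; 4% of the post-interest balance is now below £40.00, so the flat £40.00 minimum applies from here.
From month 33 a fixed £40.00 at rate r clears £960.39 in 35 more payments. Total: 32 + 35 = 67 months.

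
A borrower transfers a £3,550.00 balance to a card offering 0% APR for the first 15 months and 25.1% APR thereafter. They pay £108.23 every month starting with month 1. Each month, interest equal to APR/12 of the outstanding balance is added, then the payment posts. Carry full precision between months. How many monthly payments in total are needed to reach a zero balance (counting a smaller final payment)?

Promo months 1–15 at r₀ = 0%/12 = 0; months 16+ at r₁ = 25.1%/12 = 0.0209167.
After month 15 (no interest yet): B = £3,550.00 − 15·£108.23 = £1,926.55.
Then at r₁ with £108.23/mo: n₂ = −ln(1 − r₁·B/P)/ln(1+r₁) ≈ 22.50 → 23 more payments.

38 payments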